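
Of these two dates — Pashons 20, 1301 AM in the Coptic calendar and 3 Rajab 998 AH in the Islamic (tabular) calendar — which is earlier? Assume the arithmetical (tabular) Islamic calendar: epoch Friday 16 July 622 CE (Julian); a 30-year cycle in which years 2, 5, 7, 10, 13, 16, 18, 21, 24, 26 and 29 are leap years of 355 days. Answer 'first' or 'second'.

The two dates have Julian Day Numbers 2300114 and 2301923 respectively.
Since 2300114 < 2301923, the first date comes first.

first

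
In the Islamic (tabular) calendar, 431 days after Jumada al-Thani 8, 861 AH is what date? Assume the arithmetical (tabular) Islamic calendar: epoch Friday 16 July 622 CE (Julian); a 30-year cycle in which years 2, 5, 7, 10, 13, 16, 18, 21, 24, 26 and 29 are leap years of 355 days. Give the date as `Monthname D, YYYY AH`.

Sha'ban 25, 862 AH

The starting date is JDN 2253350; 2253350 + 431 = 2253781.
JDN 2253781 corresponds to Sha'ban 25, 862 AH.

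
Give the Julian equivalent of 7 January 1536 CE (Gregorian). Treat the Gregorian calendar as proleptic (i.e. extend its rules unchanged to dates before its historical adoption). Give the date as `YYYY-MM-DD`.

The Julian–Gregorian offset here is 10 days (Julian trailing).
7 January 1536 Gregorian − 10 days → 28 December 1535 Julian.

1535-12-28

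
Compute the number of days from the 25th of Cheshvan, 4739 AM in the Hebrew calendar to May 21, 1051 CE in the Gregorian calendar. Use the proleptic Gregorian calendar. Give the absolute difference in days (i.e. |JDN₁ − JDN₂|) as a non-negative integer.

26496

First date → JDN 2078574; second date → JDN 2105070.
The interval is |2078574 − 2105070| = 26496 days.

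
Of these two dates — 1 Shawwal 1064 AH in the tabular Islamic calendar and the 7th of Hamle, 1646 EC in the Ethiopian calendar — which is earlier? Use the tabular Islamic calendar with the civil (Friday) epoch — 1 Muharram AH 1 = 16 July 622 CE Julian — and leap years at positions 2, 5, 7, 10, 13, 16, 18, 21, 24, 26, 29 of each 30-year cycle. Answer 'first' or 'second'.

second

The two dates have Julian Day Numbers 2325398 and 2325363 respectively.
Since 2325363 < 2325398, the second date comes first.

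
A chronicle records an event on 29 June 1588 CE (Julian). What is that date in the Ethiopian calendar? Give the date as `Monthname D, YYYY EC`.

Hamle 5, 1580 EC

The source date corresponds to 9 July 1588 in the Gregorian calendar (JDN 2301255).
That day falls on 5 Hamle 1580 EC in the Ethiopian calendar.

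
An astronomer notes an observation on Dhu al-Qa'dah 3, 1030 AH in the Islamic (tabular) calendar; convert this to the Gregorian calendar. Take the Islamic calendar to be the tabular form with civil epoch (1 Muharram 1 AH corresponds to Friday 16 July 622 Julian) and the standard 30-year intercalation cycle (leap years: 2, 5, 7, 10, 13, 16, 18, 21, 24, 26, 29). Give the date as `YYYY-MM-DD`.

Julian Day Number of the source date = 2313380.
Converting JDN 2313380 to the Gregorian calendar gives 19 September 1621 CE.

1621-09-19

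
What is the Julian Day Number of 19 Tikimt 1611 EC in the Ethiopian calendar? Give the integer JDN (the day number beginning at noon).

2312321

Equivalently 26 October 1618 (Gregorian).
JDN 2400001 is 17 November 1858 CE (Gregorian), MJD 0; the target day is −87680 days from there, so JDN = 2312321.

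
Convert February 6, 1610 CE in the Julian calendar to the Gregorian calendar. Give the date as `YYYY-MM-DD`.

1610-02-16

For dates in this range the Gregorian date is 10 days ahead of the Julian.
6 February 1610 Julian + 10 days → 16 February 1610 Gregorian.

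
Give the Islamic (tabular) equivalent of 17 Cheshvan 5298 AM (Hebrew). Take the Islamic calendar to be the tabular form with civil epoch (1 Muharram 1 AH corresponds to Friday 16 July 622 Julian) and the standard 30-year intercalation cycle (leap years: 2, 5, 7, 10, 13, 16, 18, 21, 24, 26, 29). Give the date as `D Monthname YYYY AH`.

Julian Day Number of the source date = 2282742.
Converting JDN 2282742 to the tabular Islamic calendar gives 17 Jumada al-Awwal 944 AH.

17 Jumada al-Awwal 944 AH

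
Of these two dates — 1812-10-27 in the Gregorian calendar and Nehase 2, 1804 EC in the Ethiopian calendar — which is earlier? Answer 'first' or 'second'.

second

Converting both to JDN: 2383179 vs 2383098; the smaller is the second.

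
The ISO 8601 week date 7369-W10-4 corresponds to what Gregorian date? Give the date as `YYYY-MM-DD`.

ISO week 1 of 7369 is the week containing the first Thursday of 7369.
Week 10, day 4 (Thursday) lands on 7369-03-09.

7369-03-09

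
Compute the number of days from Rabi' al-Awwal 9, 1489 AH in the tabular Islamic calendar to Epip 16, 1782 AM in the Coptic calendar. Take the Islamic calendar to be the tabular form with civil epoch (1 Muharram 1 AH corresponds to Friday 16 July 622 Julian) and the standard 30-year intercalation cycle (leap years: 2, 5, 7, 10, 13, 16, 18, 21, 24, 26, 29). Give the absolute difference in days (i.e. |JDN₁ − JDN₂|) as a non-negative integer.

50

JDN of the first date = 2475805.
JDN of the second date = 2475855.
|2475855 − 2475805| = 50.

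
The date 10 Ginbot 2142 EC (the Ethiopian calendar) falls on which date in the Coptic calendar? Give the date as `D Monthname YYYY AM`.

Julian Day Number of the source date = 2506470.
Converting JDN 2506470 to the Coptic calendar gives 10 Pashons 1866 AM.

10 Pashons 1866 AM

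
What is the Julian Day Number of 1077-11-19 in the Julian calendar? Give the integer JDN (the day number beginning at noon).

In the proleptic Gregorian calendar the same day is 25 November 1077.
JDN 2400001 is 17 November 1858 CE (Gregorian), MJD 0; the target day is −285246 days from there, so JDN = 2114755.

2114755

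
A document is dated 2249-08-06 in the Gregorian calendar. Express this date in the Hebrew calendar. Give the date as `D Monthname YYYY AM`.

Julian Day Number of the source date = 2542708.
Converting JDN 2542708 to the Hebrew calendar gives 27 Av 6009 AM.

27 Av 6009 AM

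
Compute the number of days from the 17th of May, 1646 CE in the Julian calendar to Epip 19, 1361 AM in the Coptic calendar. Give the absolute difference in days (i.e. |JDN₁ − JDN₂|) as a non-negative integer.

JDN of the first date = 2322396.
JDN of the second date = 2322088.
|2322088 − 2322396| = 308.

308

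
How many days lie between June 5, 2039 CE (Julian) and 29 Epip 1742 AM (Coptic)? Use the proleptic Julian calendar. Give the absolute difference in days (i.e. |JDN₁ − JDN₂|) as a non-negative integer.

First date → JDN 2465958; second date → JDN 2461258.
The interval is |2465958 − 2461258| = 4700 days.

4700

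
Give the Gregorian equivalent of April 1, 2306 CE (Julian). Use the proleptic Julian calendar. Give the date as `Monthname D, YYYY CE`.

At this point the Julian calendar is 16 days behind the Gregorian.
1 April 2306 Julian + 16 days → 17 April 2306 Gregorian.

April 17, 2306 CE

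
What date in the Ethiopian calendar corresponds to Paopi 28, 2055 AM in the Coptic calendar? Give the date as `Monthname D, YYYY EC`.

Tikimt 28, 2331 EC

The source date corresponds to 10 November 2338 in the Gregorian calendar (JDN 2575310).
That day falls on 28 Tikimt 2331 EC in the Ethiopian calendar.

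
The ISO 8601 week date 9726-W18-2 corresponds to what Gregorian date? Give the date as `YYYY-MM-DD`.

9726-04-30

ISO week 1 of 9726 is the week containing the first Thursday of 9726.
Week 18, day 2 (Tuesday) lands on 9726-04-30.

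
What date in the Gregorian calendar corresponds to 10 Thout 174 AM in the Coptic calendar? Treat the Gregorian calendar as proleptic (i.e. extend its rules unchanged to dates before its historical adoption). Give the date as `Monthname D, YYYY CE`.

September 8, 457 CE

Julian Day Number of the source date = 1888227.
Converting JDN 1888227 to the Gregorian calendar gives 8 September 457 CE.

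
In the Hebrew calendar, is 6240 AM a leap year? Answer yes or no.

yes

Hebrew year 6240 is year 8 of its 19-year Metonic cycle; leap years are at positions 3, 6, 8, 11, 14, 17, 19, so it is a leap year (13 months).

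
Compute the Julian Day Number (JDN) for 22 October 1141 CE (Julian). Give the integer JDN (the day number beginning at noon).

2138103

Equivalently 29 October 1141 (proleptic Gregorian).
JDN 2400001 is 17 November 1858 CE (Gregorian), MJD 0; the target day is −261898 days from there, so JDN = 2138103.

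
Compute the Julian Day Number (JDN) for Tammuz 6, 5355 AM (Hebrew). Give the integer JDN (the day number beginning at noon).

2303785

In the Gregorian calendar the same day is 13 June 1595.
JDN 2451545 is 1 January 2000 CE (Gregorian); the target day is −147760 days from there, so JDN = 2303785.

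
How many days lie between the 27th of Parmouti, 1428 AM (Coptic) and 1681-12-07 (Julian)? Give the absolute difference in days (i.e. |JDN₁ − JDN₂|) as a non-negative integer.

JDN of the first date = 2346478.
JDN of the second date = 2335384.
|2335384 − 2346478| = 11094.

11094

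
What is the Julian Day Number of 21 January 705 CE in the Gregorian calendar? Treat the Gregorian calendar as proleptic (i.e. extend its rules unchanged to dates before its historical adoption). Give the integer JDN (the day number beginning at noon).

1978576

JDN 2451545 is 1 January 2000 CE (Gregorian); the target day is −472969 days from there, so JDN = 1978576.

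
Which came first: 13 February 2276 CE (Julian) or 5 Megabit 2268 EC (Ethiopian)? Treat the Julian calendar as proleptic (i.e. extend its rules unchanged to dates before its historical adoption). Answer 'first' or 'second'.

first

First date → JDN 2552410; second date → JDN 2552427.
JDN 2552410 < JDN 2552427, so the first date is earlier.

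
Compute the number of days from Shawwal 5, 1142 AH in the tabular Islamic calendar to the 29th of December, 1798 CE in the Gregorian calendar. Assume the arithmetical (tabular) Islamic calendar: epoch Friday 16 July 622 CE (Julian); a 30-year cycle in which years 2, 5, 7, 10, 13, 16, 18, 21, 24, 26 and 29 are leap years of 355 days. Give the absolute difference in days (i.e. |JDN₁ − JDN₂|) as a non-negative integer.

First date → JDN 2353042; second date → JDN 2378129.
The interval is |2353042 − 2378129| = 25087 days.

25087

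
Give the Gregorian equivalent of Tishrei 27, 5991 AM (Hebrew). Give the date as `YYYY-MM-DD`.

Julian Day Number of the source date = 2535828.
Converting JDN 2535828 to the Gregorian calendar gives 5 October 2230 CE.

2230-10-05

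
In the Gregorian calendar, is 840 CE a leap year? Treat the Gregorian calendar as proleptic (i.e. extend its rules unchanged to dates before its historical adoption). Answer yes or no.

yes

840 is divisible by 4 and not by 100, so it is a leap year.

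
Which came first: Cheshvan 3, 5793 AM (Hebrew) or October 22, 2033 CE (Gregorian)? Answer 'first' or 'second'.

Converting both to JDN: 2463514 vs 2463893; the smaller is the first.

first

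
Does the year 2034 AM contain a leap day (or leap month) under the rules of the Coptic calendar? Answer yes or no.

no

2034 mod 4 = 2; in the Coptic calendar a year is leap when year mod 4 = 3, so it is a common year.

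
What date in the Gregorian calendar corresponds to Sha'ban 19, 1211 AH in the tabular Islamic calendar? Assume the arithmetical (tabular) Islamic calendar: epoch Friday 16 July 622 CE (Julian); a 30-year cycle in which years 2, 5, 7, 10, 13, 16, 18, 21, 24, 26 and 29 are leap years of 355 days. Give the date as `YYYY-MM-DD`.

1797-02-17

Both dates share Julian Day Number 2377449; in the Gregorian calendar that is 17 February 1797 CE.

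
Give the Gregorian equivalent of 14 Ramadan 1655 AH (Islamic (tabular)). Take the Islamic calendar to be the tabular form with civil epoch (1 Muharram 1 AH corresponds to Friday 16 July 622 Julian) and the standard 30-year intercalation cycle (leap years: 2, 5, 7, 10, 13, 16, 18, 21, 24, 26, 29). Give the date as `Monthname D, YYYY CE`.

Julian Day Number of the source date = 2534811.
Converting JDN 2534811 to the Gregorian calendar gives 23 December 2227 CE.

December 23, 2227 CE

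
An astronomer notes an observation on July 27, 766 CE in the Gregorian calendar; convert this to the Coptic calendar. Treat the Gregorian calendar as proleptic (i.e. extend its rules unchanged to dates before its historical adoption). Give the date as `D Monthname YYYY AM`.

Julian Day Number of the source date = 2001043.
Converting JDN 2001043 to the Coptic calendar gives 29 Epip 482 AM.

29 Epip 482 AM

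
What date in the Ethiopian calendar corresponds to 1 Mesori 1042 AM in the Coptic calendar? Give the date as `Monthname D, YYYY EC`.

Nehase 1, 1318 EC

The source date corresponds to 2 August 1326 in the proleptic Gregorian calendar (JDN 2205585).
That day falls on 1 Nehase 1318 EC in the Ethiopian calendar.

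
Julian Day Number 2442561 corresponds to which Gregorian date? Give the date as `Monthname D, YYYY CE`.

May 28, 1975 CE

Counting from JDN 2299161 = 15 Oct 1582 gives an offset of 143400 days.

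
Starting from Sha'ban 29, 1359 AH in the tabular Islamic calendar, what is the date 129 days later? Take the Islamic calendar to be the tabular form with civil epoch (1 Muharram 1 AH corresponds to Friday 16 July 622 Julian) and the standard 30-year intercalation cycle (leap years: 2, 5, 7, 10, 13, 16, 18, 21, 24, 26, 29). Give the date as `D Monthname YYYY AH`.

Counting 129 days forward from JDN 2429905 reaches JDN 2430034, which is 11 Muharram 1360 AH.

11 Muharram 1360 AH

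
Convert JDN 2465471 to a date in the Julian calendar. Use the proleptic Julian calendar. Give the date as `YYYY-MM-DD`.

JDN 2465471 is 16 February 2038 in the Gregorian calendar.
In the Julian calendar that day is 2038-02-03.

2038-02-03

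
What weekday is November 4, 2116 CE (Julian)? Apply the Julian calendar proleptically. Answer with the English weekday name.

This is JDN 2494235 (18 November 2116 Gregorian).
JDN 2494235 mod 7 = 2, and JDN 0 was a Monday, so this is a Wednesday.

Wednesday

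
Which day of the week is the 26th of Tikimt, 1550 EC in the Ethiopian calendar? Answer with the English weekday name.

Saturday

In the proleptic Gregorian calendar this is 2 November 1557 (JDN 2290048).
2290048 ≡ 5 (mod 7); counting from Monday = 0 gives Saturday.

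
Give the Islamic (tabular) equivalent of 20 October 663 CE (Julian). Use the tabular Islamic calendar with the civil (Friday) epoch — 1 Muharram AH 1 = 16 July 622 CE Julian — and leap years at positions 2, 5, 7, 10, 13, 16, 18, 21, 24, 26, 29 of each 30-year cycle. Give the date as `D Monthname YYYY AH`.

The source date corresponds to 23 October 663 in the proleptic Gregorian calendar (JDN 1963511).
That day falls on 12 Rajab 43 AH in the tabular Islamic calendar.

12 Rajab 43 AH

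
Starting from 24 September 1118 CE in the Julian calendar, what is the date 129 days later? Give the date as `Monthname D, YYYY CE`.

January 31, 1119 CE

JDN of 24 September 1118 CE = 2129674.
2129674 + 129 = 2129803.
JDN 2129803 in the Julian calendar is January 31, 1119 CE.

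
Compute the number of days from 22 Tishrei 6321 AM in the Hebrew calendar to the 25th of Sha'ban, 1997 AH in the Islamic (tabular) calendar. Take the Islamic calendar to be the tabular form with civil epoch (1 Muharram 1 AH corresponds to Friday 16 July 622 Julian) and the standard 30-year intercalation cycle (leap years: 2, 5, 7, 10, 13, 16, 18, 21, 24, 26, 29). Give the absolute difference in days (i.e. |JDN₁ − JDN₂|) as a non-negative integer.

380

First date → JDN 2656367; second date → JDN 2655987.
The interval is |2656367 − 2655987| = 380 days.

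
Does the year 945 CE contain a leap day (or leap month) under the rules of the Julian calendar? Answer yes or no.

no

945 mod 4 = 1, so it is a common year in the Julian calendar.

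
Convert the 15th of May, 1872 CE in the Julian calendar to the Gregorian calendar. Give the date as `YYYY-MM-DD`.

At this point the Julian calendar is 12 days behind the Gregorian.
15 May 1872 Julian + 12 days → 27 May 1872 Gregorian.

1872-05-27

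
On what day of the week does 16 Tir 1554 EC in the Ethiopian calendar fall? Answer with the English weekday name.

Sunday

In the proleptic Gregorian calendar this is 21 January 1562 (JDN 2291589).
Since JDN mod 7 = 6 (0 = Monday), the day is Sunday.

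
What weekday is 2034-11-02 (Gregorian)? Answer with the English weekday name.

2464269 ≡ 3 (mod 7); counting from Monday = 0 gives Thursday.

Thursday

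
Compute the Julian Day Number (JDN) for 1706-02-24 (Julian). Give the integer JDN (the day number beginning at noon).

Equivalently 7 March 1706 (Gregorian).
JDN 2400001 is 17 November 1858 CE (Gregorian), MJD 0; the target day is −55772 days from there, so JDN = 2344229.

2344229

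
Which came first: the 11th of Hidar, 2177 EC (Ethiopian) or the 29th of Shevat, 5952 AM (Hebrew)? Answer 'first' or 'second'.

Converting both to JDN: 2519075 vs 2521715; the smaller is the first.

first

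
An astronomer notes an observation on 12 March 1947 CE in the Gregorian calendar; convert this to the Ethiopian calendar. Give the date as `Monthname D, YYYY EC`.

Both dates share Julian Day Number 2432257; in the Ethiopian calendar that is 3 Megabit 1939 EC.

Megabit 3, 1939 EC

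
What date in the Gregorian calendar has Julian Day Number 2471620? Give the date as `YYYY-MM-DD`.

JDN 2451545 is 1 Jan 2000; 2471620 is +20075 days from there.

2054-12-18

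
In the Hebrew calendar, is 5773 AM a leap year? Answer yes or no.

no

Hebrew year 5773 is year 16 of its 19-year Metonic cycle; leap years are at positions 3, 6, 8, 11, 14, 17, 19, so it is a common year (12 months).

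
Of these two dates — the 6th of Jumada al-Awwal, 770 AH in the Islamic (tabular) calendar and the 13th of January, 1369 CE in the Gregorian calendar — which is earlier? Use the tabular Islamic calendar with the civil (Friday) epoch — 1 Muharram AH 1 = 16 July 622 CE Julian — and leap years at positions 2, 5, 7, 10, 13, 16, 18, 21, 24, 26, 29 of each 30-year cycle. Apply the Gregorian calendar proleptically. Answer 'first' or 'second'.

first

First date → JDN 2221071; second date → JDN 2221090.
JDN 2221071 < JDN 2221090, so the first date is earlier.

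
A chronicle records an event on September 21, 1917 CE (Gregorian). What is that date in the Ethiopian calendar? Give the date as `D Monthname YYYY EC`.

11 Meskerem 1910 EC

Both dates share Julian Day Number 2421493; in the Ethiopian calendar that is 11 Meskerem 1910 EC.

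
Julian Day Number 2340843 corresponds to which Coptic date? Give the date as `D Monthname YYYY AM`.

JDN 2340843 is 27 November 1696 in the Gregorian calendar.
In the Coptic calendar that day is 21 Hathor 1413 AM.

21 Hathor 1413 AM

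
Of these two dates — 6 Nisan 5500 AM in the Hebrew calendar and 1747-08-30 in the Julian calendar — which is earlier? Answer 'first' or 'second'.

Converting both to JDN: 2356675 vs 2359391; the smaller is the first.

first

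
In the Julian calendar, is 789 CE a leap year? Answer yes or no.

no

789 mod 4 = 1, so it is a common year in the Julian calendar.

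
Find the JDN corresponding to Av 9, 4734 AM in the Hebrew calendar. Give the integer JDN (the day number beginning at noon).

2077022

Equivalently 4 August 974 (proleptic Gregorian).
JDN 2299161 is 15 October 1582 CE (Gregorian); the target day is −222139 days from there, so JDN = 2077022.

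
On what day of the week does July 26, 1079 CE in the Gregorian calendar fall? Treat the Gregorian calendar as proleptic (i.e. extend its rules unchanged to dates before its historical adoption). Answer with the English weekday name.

JDN 2115363 mod 7 = 5, and JDN 0 was a Monday, so this is a Saturday.

Saturday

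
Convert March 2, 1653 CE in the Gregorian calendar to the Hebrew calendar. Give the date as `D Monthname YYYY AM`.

Both dates share Julian Day Number 2324867; in the Hebrew calendar that is 3 Adar II 5413 AM.

3 Adar II 5413 AM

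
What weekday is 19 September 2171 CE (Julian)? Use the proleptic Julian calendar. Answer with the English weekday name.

Thursday

This is JDN 2514277 (3 October 2171 Gregorian).
Since JDN mod 7 = 3 (0 = Monday), the day is Thursday.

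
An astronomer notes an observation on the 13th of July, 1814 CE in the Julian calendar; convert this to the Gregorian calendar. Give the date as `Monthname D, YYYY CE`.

July 25, 1814 CE

At this point the Julian calendar is 12 days behind the Gregorian.
13 July 1814 Julian + 12 days → 25 July 1814 Gregorian.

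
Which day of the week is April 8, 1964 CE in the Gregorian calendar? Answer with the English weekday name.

Wednesday

2438494 ≡ 2 (mod 7); counting from Monday = 0 gives Wednesday.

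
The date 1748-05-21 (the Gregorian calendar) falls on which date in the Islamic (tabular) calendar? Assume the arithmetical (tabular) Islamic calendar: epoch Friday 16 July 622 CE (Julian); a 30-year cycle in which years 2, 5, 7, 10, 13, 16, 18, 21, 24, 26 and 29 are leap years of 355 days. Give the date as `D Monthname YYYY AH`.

23 Jumada al-Awwal 1161 AH

Julian Day Number of the source date = 2359645.
Converting JDN 2359645 to the tabular Islamic calendar gives 23 Jumada al-Awwal 1161 AH.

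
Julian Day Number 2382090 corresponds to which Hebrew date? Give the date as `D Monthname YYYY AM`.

The Gregorian equivalent of JDN 2382090 is 3 November 1809.
In the Hebrew calendar that day is 24 Cheshvan 5570 AM.

24 Cheshvan 5570 AM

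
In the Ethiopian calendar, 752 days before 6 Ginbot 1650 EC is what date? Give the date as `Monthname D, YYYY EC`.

Miyazya 14, 1648 EC

The starting date is JDN 2326763; 2326763 − 752 = 2326011.
JDN 2326011 corresponds to Miyazya 14, 1648 EC.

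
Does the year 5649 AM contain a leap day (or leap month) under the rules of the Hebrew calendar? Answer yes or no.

Hebrew year 5649 is year 6 of its 19-year Metonic cycle; leap years are at positions 3, 6, 8, 11, 14, 17, 19, so it is a leap year (13 months).

yes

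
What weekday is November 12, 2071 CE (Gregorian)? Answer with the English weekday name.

Thursday

JDN 2477793 mod 7 = 3, and JDN 0 was a Monday, so this is a Thursday.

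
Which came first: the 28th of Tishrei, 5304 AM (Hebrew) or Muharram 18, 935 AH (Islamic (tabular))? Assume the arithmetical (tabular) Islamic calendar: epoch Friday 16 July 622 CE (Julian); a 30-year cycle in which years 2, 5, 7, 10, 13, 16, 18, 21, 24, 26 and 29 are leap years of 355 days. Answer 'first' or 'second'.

second

Converting both to JDN: 2284907 vs 2279435; the smaller is the second.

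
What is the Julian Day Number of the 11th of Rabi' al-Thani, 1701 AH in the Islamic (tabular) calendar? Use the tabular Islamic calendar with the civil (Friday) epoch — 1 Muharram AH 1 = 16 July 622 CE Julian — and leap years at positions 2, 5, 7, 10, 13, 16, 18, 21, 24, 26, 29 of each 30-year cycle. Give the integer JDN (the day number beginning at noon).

2550962

Equivalently 12 March 2272 (Gregorian).
JDN 2451545 is 1 January 2000 CE (Gregorian); the target day is +99417 days from there, so JDN = 2550962.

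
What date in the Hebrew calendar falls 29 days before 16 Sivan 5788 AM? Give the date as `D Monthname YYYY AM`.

JDN of 16 Sivan 5788 AM = 2461933.
2461933 − 29 = 2461904.
JDN 2461904 in the Hebrew calendar is 16 Iyar 5788 AM.

16 Iyar 5788 AM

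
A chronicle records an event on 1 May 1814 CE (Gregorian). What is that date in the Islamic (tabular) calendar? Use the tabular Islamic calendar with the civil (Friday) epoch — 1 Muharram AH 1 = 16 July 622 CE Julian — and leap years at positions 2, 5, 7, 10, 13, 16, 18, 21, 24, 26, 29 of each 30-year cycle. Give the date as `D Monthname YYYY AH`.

11 Jumada al-Awwal 1229 AH

Julian Day Number of the source date = 2383730.
Converting JDN 2383730 to the tabular Islamic calendar gives 11 Jumada al-Awwal 1229 AH.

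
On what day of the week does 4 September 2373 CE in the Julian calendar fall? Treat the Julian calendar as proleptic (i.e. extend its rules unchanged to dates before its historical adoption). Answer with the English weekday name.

Thursday

In the Gregorian calendar this is 20 September 2373 (JDN 2588043).
2588043 ≡ 3 (mod 7); counting from Monday = 0 gives Thursday.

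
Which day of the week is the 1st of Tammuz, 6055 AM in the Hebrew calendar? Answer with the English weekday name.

Friday

This is JDN 2559456 (14 June 2295 Gregorian).
Since JDN mod 7 = 4 (0 = Monday), the day is Friday.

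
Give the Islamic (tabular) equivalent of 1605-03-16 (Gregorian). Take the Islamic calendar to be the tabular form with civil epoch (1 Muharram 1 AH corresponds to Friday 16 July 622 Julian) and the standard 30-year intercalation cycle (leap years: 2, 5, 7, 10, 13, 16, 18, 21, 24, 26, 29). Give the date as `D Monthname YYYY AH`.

25 Shawwal 1013 AH

Both dates share Julian Day Number 2307349; in the tabular Islamic calendar that is 25 Shawwal 1013 AH.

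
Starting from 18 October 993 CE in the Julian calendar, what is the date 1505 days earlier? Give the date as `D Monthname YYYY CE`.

Counting 1505 days back from JDN 2084042 reaches JDN 2082537, which is 4 September 989 CE.

4 September 989 CE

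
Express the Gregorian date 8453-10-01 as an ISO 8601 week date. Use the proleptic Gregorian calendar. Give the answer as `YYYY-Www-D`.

The weekday is Wednesday (ISO weekday 3).
That Wednesday belongs to ISO week 40 of ISO year 8453.

8453-W40-3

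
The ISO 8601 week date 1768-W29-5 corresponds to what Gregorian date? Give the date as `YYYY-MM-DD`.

ISO week 1 of 1768 is the week containing the first Thursday of 1768.
Week 29, day 5 (Friday) lands on 1768-07-22.

1768-07-22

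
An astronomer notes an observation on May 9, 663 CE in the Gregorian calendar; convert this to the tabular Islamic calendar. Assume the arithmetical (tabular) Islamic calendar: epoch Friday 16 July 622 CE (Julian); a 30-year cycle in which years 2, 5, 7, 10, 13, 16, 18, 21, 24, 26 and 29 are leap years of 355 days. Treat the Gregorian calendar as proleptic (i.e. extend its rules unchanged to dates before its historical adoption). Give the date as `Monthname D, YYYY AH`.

Muharram 22, 43 AH

Julian Day Number of the source date = 1963344.
Converting JDN 1963344 to the tabular Islamic calendar gives 22 Muharram 43 AH.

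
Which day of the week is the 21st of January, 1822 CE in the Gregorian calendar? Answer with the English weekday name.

JDN 2386552 mod 7 = 0, and JDN 0 was a Monday, so this is a Monday.

Monday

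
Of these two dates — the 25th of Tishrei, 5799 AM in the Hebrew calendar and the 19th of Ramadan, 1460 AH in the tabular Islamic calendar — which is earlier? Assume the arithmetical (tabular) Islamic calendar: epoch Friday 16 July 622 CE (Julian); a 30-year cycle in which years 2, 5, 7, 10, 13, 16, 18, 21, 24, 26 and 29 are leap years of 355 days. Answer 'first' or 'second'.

First date → JDN 2465721; second date → JDN 2465715.
JDN 2465715 < JDN 2465721, so the second date is earlier.

second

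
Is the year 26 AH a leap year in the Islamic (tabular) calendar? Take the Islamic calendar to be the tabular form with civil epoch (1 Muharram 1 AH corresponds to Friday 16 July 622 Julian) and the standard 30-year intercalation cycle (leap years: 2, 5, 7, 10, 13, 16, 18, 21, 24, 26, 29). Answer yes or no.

yes

Year 26 AH is year 26 of its 30-year cycle; leap positions are 2, 5, 7, 10, 13, 16, 18, 21, 24, 26, 29, so it is a leap year (355 days).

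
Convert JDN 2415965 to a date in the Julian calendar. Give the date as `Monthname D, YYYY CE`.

July 21, 1902 CE

The Gregorian equivalent of JDN 2415965 is 3 August 1902.
In the Julian calendar that day is July 21, 1902 CE.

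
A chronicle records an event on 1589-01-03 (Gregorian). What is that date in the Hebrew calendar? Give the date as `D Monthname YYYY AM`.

15 Tevet 5349 AM

Julian Day Number of the source date = 2301433.
Converting JDN 2301433 to the Hebrew calendar gives 15 Tevet 5349 AM.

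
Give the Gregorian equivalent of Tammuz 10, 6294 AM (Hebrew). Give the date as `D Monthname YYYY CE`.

Julian Day Number of the source date = 2646759.
Converting JDN 2646759 to the Gregorian calendar gives 24 June 2534 CE.

24 June 2534 CE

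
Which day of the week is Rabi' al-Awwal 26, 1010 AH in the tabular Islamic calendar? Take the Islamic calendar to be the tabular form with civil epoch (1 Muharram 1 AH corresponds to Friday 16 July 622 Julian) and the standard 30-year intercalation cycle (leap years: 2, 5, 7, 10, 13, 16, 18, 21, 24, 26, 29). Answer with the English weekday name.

This is JDN 2306080 (24 September 1601 Gregorian).
JDN 2306080 mod 7 = 0, and JDN 0 was a Monday, so this is a Monday.

Monday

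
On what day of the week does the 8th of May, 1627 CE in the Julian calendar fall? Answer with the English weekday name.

Tuesday

This is JDN 2315447 (18 May 1627 Gregorian).
2315447 ≡ 1 (mod 7); counting from Monday = 0 gives Tuesday.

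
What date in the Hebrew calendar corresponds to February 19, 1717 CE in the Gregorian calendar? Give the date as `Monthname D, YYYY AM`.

Julian Day Number of the source date = 2348231.
Converting JDN 2348231 to the Hebrew calendar gives 8 Adar 5477 AM.

Adar 8, 5477 AM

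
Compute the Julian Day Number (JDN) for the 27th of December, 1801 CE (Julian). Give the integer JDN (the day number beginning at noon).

2379234

In the Gregorian calendar the same day is 8 January 1802.
JDN 2400001 is 17 November 1858 CE (Gregorian), MJD 0; the target day is −20767 days from there, so JDN = 2379234.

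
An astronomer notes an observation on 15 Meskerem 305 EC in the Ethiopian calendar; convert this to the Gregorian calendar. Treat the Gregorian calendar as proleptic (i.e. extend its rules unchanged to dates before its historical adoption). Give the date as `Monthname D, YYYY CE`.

Julian Day Number of the source date = 1835271.
Converting JDN 1835271 to the Gregorian calendar gives 13 September 312 CE.

September 13, 312 CE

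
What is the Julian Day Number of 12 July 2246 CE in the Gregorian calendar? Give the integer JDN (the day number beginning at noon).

2541587

JDN 2451545 is 1 January 2000 CE (Gregorian); the target day is +90042 days from there, so JDN = 2541587.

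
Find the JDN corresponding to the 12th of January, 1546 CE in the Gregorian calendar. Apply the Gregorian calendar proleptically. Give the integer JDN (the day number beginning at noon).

JDN 2299161 is 15 October 1582 CE (Gregorian); the target day is −13425 days from there, so JDN = 2285736.

2285736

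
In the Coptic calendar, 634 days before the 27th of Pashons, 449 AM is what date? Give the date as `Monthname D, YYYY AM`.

JDN of the 27th of Pashons, 449 AM = 1988928.
1988928 − 634 = 1988294.
JDN 1988294 in the Coptic calendar is Pi Kogi Enavot 4, 447 AM.

Pi Kogi Enavot 4, 447 AM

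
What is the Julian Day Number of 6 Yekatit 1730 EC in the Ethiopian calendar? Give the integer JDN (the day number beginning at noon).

Equivalently 11 February 1738 (Gregorian).
JDN 2299161 is 15 October 1582 CE (Gregorian); the target day is +56732 days from there, so JDN = 2355893.

2355893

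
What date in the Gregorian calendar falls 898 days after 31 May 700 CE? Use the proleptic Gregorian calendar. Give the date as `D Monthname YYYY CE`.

15 November 702 CE

Counting 898 days forward from JDN 1976880 reaches JDN 1977778, which is 15 November 702 CE.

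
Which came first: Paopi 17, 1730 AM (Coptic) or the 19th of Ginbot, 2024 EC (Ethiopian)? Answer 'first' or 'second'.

first

First date → JDN 2456593; second date → JDN 2463380.
JDN 2456593 < JDN 2463380, so the first date is earlier.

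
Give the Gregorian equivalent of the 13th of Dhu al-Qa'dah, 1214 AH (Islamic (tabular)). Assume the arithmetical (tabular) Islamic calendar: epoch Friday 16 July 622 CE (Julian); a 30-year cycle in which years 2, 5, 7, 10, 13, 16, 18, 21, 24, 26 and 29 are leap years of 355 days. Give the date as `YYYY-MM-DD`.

1800-04-08

Julian Day Number of the source date = 2378594.
Converting JDN 2378594 to the Gregorian calendar gives 8 April 1800 CE.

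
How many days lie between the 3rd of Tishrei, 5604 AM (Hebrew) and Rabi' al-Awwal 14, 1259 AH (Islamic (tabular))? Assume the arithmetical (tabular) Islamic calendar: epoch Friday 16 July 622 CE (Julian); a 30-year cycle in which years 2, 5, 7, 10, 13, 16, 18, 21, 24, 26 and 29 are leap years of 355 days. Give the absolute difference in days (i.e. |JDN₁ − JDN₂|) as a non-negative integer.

166

First date → JDN 2394471; second date → JDN 2394305.
The interval is |2394471 − 2394305| = 166 days.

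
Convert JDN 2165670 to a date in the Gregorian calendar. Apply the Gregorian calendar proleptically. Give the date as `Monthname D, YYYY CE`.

JDN 2451545 is 1 Jan 2000; 2165670 is −285875 days from there.

April 20, 1217 CE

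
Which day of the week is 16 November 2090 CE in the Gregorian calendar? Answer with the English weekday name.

Thursday

Since JDN mod 7 = 3 (0 = Monday), the day is Thursday.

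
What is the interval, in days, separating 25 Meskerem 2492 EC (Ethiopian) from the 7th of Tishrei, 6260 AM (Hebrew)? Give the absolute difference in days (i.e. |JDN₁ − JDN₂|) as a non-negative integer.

2

First date → JDN 2634083; second date → JDN 2634085.
The interval is |2634083 − 2634085| = 2 days.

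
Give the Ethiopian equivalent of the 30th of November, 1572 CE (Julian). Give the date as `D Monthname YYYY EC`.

Julian Day Number of the source date = 2295565.
Converting JDN 2295565 to the Ethiopian calendar gives 4 Tahsas 1565 EC.

4 Tahsas 1565 EC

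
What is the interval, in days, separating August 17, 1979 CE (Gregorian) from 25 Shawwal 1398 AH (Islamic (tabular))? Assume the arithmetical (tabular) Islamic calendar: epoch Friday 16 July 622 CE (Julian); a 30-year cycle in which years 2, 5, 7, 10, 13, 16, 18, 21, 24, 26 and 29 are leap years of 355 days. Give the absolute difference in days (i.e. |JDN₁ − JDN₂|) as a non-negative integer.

323

JDN of the first date = 2444103.
JDN of the second date = 2443780.
|2443780 − 2444103| = 323.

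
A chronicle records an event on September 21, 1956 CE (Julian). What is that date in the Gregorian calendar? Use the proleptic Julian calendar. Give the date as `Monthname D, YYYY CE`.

At this point the Julian calendar is 13 days behind the Gregorian.
21 September 1956 Julian + 13 days → 4 October 1956 Gregorian.

October 4, 1956 CE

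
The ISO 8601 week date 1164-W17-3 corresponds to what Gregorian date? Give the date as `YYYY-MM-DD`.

ISO week 1 of 1164 is the week containing the first Thursday of 1164.
Week 17, day 3 (Wednesday) lands on 1164-04-22.

1164-04-22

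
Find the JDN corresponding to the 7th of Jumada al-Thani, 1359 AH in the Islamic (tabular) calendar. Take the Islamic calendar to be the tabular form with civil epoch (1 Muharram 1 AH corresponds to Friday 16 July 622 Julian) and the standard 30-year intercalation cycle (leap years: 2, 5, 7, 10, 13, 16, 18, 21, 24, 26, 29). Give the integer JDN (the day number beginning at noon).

Equivalently 13 July 1940 (Gregorian).
JDN 2451545 is 1 January 2000 CE (Gregorian); the target day is −21721 days from there, so JDN = 2429824.

2429824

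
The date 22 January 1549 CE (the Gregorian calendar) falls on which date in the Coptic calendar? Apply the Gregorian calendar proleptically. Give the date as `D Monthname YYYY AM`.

17 Tobi 1265 AM

Both dates share Julian Day Number 2286842; in the Coptic calendar that is 17 Tobi 1265 AM.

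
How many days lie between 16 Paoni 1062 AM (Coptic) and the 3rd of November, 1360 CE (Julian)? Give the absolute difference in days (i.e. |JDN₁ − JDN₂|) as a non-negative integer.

First date → JDN 2212845; second date → JDN 2218105.
The interval is |2212845 − 2218105| = 5260 days.

5260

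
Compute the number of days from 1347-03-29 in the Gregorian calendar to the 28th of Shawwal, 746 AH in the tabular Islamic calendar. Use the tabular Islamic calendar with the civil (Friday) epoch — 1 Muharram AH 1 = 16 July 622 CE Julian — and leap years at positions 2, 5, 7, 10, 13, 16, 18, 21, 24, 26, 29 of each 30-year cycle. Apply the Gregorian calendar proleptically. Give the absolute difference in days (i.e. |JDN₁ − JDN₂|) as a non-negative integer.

393

JDN of the first date = 2213129.
JDN of the second date = 2212736.
|2212736 − 2213129| = 393.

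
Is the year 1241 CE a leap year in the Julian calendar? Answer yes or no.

no

1241 mod 4 = 1, so it is a common year in the Julian calendar.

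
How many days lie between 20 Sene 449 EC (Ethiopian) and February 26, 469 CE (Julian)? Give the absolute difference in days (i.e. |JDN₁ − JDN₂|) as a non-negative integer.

4275

JDN of the first date = 1888142.
JDN of the second date = 1892417.
|1892417 − 1888142| = 4275.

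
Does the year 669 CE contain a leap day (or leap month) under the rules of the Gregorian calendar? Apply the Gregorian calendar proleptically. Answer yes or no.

no

669 is not divisible by 4, so it is a common year.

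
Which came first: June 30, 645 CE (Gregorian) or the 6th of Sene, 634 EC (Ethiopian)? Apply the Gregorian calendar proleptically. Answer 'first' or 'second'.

second

Converting both to JDN: 1956822 vs 1955699; the smaller is the second.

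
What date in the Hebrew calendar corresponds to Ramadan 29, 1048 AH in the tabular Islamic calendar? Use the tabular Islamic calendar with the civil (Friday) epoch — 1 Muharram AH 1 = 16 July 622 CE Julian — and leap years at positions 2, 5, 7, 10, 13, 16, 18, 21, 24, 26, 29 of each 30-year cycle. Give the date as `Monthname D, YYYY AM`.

Shevat 29, 5399 AM

The source date corresponds to 3 February 1639 in the Gregorian calendar (JDN 2319726).
That day falls on 29 Shevat 5399 AM in the Hebrew calendar.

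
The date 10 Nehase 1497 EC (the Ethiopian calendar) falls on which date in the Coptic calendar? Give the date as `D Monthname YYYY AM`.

10 Mesori 1221 AM

Both dates share Julian Day Number 2270974; in the Coptic calendar that is 10 Mesori 1221 AM.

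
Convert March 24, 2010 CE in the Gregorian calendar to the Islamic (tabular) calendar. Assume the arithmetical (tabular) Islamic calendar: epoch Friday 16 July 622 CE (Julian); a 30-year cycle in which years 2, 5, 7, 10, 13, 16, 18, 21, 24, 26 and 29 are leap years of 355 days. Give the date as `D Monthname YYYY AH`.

Julian Day Number of the source date = 2455280.
Converting JDN 2455280 to the tabular Islamic calendar gives 8 Rabi' al-Thani 1431 AH.

8 Rabi' al-Thani 1431 AH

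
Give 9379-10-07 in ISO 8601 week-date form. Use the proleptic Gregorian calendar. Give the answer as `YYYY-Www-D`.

The weekday is Thursday (ISO weekday 4).
That Thursday belongs to ISO week 40 of ISO year 9379.

9379-W40-4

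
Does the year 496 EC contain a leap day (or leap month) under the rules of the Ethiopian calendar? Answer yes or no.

no

496 mod 4 = 0; in the Ethiopian calendar a year is leap when year mod 4 = 3, so it is a common year.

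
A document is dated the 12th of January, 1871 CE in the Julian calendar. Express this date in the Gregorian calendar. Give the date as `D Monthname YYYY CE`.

24 January 1871 CE

For dates in this range the Gregorian date is 12 days ahead of the Julian.
12 January 1871 Julian + 12 days → 24 January 1871 Gregorian.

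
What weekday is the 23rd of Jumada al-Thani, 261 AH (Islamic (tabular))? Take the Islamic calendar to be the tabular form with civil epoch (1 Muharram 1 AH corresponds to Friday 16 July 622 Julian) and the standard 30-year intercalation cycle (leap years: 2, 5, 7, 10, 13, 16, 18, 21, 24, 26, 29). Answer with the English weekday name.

Equivalently 8 April 875 Gregorian, JDN 2040745.
JDN 2040745 mod 7 = 0, and JDN 0 was a Monday, so this is a Monday.

Monday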